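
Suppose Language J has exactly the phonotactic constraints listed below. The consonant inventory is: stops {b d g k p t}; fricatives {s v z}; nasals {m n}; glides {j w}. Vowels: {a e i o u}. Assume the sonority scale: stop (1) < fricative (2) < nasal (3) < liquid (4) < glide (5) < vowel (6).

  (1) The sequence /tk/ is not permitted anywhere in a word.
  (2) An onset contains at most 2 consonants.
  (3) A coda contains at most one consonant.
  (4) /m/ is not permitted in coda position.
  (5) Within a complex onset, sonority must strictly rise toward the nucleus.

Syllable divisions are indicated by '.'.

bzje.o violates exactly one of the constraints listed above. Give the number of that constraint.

2

bzje.o: syllable 1 onset /bzj/ has 3 consonants (> 2).
This is a violation of constraint 2: "An onset contains at most 2 consonants."
The remaining constraints (1, 3, 4, 5) are satisfied.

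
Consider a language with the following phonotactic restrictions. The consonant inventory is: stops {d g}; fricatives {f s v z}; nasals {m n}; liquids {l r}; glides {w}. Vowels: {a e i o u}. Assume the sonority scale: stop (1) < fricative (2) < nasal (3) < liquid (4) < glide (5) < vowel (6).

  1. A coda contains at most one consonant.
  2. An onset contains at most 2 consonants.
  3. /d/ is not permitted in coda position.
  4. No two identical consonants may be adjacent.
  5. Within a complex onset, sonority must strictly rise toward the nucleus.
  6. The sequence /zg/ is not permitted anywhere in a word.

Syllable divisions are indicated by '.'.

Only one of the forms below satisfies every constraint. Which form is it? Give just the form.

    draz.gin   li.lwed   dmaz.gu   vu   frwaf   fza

draz.gin — violates constraint 6: contains banned sequence /zg/ → not permitted
li.lwed — violates constraint 3: syllable 2 coda contains /d/ → not permitted
dmaz.gu — violates constraint 6: contains banned sequence /zg/ → not permitted
vu — σ1 onset /v/, coda /∅/ ok → permitted
frwaf — violates constraint 2: syllable 1 onset /frw/ has 3 consonants (> 2) → not permitted
fza — violates constraint 5: syllable 1 onset /fz/: /f/ (fricative, 2) → /z/ (fricative, 2) does not rise → not permitted

vu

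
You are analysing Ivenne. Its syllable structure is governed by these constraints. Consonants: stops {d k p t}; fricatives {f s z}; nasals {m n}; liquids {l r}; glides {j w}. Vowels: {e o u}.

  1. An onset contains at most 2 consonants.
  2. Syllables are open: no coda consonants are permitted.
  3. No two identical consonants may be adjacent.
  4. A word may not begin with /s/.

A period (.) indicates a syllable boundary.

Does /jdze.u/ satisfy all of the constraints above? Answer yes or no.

no

/jdze.u/ — violates constraint 1: syllable 1 onset /jdz/ has 3 consonants (> 2) → not permitted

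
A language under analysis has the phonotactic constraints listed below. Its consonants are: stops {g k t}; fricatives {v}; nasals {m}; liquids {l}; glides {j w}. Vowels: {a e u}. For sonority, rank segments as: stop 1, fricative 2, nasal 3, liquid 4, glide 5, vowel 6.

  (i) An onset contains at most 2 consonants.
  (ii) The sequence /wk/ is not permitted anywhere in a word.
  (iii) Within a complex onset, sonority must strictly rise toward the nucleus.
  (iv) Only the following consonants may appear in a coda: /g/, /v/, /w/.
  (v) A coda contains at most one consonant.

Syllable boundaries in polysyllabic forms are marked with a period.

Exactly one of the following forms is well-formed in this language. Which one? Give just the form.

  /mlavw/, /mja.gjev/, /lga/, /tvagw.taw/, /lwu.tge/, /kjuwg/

/mja.gjev/

/mlavw/ — violates constraint (v): syllable 1 coda /vw/ has 2 consonants (> 1) → ill-formed
/mja.gjev/ — σ1 onset /mj/ (3→5 rises), coda /∅/ ok; σ2 onset /gj/ (1→5 rises), coda /v/ ok → well-formed
/lga/ — violates constraint (iii): syllable 1 onset /lg/: /l/ (liquid, 4) → /g/ (stop, 1) does not rise → ill-formed
/tvagw.taw/ — violates constraint (v): syllable 1 coda /gw/ has 2 consonants (> 1) → ill-formed
/lwu.tge/ — violates constraint (iii): syllable 2 onset /tg/: /t/ (stop, 1) → /g/ (stop, 1) does not rise → ill-formed
/kjuwg/ — violates constraint (v): syllable 1 coda /wg/ has 2 consonants (> 1) → ill-formed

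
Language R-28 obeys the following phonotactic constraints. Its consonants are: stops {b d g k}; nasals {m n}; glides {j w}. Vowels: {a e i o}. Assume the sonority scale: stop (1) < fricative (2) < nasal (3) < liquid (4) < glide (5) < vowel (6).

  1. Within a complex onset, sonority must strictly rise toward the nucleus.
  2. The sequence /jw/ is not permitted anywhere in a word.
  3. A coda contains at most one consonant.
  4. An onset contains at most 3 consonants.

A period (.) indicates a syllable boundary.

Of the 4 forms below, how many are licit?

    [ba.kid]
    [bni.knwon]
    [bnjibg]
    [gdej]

2

[ba.kid] — σ1 onset /b/, coda /∅/ ok; σ2 onset /k/, coda /d/ ok → licit
[bni.knwon] — σ1 onset /bn/ (1→3 rises), coda /∅/ ok; σ2 onset /knw/ (1→3→5 rises), coda /n/ ok → licit
[bnjibg] — violates constraint 3: syllable 1 coda /bg/ has 2 consonants (> 1) → illicit
[gdej] — violates constraint 1: syllable 1 onset /gd/: /g/ (stop, 1) → /d/ (stop, 1) does not rise → illicit
Licit: [ba.kid], [bni.knwon] → 2.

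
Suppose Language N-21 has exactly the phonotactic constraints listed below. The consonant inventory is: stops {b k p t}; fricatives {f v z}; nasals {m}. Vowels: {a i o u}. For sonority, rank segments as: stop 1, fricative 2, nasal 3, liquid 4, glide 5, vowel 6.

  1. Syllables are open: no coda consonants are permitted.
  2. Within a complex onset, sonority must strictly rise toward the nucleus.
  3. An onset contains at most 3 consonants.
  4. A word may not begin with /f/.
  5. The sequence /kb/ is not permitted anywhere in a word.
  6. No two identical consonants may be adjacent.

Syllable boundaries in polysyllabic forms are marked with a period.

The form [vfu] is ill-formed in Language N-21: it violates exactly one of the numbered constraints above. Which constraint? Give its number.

[vfu]: syllable 1 onset /vf/: /v/ (fricative, 2) → /f/ (fricative, 2) does not rise.
This is a violation of constraint 2: "Within a complex onset, sonority must strictly rise toward the nucleus."
The remaining constraints (1, 3, 4, 5, 6) are satisfied.

2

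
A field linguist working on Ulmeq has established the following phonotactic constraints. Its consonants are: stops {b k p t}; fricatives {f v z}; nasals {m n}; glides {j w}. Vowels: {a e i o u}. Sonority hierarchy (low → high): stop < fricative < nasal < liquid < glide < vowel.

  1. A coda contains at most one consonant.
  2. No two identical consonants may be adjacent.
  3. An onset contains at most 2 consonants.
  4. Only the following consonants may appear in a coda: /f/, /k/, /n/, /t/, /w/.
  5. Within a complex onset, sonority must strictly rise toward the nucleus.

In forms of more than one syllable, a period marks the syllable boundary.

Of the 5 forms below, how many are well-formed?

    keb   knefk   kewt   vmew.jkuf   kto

keb — violates constraint 4: syllable 1 coda contains /b/, which is not a licensed coda consonant → ill-formed
knefk — violates constraint 1: syllable 1 coda /fk/ has 2 consonants (> 1) → ill-formed
kewt — violates constraint 1: syllable 1 coda /wt/ has 2 consonants (> 1) → ill-formed
vmew.jkuf — violates constraint 5: syllable 2 onset /jk/: /j/ (glide, 5) → /k/ (stop, 1) does not rise → ill-formed
kto — violates constraint 5: syllable 1 onset /kt/: /k/ (stop, 1) → /t/ (stop, 1) does not rise → ill-formed
No form is well-formed → 0.

0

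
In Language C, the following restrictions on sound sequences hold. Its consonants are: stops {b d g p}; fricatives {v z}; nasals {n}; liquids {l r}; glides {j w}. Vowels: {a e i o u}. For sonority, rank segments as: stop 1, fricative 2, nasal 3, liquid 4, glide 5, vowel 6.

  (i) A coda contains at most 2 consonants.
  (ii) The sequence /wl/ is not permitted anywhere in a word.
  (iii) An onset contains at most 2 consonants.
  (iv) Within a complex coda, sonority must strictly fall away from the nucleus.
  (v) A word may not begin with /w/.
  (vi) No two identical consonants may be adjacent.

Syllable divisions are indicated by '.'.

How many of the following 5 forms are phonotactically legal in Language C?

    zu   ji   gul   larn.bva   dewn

5

zu — σ1 onset /z/, coda /∅/ ok → phonotactically legal
ji — σ1 onset /j/, coda /∅/ ok → phonotactically legal
gul — σ1 onset /g/, coda /l/ ok → phonotactically legal
larn.bva — σ1 onset /l/, coda /rn/ (4→3 falls) ok; σ2 onset /bv/ (2C), coda /∅/ ok → phonotactically legal
dewn — σ1 onset /d/, coda /wn/ (5→3 falls) ok → phonotactically legal
Phonotactically legal: zu, ji, gul, larn.bva, dewn → 5.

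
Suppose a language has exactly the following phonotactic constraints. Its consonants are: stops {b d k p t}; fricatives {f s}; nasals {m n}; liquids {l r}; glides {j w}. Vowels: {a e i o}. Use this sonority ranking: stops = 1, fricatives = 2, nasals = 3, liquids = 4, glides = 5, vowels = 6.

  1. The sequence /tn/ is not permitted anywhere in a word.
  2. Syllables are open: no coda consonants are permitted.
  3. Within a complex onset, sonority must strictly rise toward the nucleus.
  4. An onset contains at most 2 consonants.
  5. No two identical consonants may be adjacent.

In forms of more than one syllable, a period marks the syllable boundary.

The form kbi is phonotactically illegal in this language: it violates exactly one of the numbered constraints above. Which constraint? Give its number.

kbi: syllable 1 onset /kb/: /k/ (stop, 1) → /b/ (stop, 1) does not rise.
This is a violation of constraint 3: "Within a complex onset, sonority must strictly rise toward the nucleus."
The remaining constraints (1, 2, 4, 5) are satisfied.

3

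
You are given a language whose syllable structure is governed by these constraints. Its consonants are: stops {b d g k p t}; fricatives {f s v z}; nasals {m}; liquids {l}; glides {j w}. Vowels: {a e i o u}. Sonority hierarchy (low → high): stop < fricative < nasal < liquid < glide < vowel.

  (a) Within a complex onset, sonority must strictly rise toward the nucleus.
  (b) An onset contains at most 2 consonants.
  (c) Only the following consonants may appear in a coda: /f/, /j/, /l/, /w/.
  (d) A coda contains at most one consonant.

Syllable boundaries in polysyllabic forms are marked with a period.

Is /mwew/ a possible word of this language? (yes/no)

/mwew/ — σ1 onset /mw/ (3→5 rises), coda /w/ ok → permitted

yes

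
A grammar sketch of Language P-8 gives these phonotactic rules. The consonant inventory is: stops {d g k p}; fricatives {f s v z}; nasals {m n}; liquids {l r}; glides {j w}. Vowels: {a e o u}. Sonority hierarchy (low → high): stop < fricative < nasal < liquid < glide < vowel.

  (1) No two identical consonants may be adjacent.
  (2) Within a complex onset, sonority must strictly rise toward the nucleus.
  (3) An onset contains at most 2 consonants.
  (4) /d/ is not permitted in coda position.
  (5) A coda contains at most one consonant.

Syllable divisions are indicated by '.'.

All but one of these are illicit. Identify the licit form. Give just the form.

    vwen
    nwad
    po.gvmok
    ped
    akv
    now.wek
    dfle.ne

vwen — σ1 onset /vw/ (2→5 rises), coda /n/ ok → licit
nwad — violates constraint 4: syllable 1 coda contains /d/ → illicit
po.gvmok — violates constraint 3: syllable 2 onset /gvm/ has 3 consonants (> 2) → illicit
ped — violates constraint 4: syllable 1 coda contains /d/ → illicit
akv — violates constraint 5: syllable 1 coda /kv/ has 2 consonants (> 1) → illicit
now.wek — violates constraint 1: adjacent identical consonants /ww/ → illicit
dfle.ne — violates constraint 3: syllable 1 onset /dfl/ has 3 consonants (> 2) → illicit

vwen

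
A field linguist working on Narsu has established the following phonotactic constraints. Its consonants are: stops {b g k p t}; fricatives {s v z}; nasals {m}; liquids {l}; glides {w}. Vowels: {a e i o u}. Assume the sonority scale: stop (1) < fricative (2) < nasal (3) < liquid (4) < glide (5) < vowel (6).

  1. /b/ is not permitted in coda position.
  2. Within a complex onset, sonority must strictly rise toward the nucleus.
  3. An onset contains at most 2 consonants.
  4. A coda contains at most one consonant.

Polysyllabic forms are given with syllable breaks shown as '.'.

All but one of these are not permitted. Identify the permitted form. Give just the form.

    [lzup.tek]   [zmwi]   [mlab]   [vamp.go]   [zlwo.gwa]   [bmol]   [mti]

[bmol]

[lzup.tek] — violates constraint 2: syllable 1 onset /lz/: /l/ (liquid, 4) → /z/ (fricative, 2) does not rise → not permitted
[zmwi] — violates constraint 3: syllable 1 onset /zmw/ has 3 consonants (> 2) → not permitted
[mlab] — violates constraint 1: syllable 1 coda contains /b/ → not permitted
[vamp.go] — violates constraint 4: syllable 1 coda /mp/ has 2 consonants (> 1) → not permitted
[zlwo.gwa] — violates constraint 3: syllable 1 onset /zlw/ has 3 consonants (> 2) → not permitted
[bmol] — σ1 onset /bm/ (1→3 rises), coda /l/ ok → permitted
[mti] — violates constraint 2: syllable 1 onset /mt/: /m/ (nasal, 3) → /t/ (stop, 1) does not rise → not permitted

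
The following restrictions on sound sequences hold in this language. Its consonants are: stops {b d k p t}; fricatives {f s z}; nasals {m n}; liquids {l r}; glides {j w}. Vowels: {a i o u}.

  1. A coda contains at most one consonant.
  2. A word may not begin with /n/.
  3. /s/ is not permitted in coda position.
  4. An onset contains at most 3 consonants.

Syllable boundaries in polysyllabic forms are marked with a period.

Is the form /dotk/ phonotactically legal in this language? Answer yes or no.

no

/dotk/ — violates constraint 1: syllable 1 coda /tk/ has 2 consonants (> 1) → phonotactically illegal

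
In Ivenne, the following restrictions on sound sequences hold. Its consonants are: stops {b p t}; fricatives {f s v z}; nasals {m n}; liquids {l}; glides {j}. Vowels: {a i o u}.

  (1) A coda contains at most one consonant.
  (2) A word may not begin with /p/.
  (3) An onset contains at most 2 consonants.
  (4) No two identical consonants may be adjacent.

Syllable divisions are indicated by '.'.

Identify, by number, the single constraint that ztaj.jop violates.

4

ztaj.jop: adjacent identical consonants /jj/.
This is a violation of constraint 4: "No two identical consonants may be adjacent."
The remaining constraints (1, 2, 3) are satisfied.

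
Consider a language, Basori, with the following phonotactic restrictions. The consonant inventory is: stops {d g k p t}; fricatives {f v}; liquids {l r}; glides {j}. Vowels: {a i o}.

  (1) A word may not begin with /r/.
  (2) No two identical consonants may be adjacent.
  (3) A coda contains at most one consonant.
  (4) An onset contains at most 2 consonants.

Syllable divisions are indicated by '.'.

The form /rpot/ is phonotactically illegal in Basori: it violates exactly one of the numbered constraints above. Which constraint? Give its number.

1

/rpot/: word begins with /r/.
This is a violation of constraint 1: "A word may not begin with /r/."
The remaining constraints (2, 3, 4) are satisfied.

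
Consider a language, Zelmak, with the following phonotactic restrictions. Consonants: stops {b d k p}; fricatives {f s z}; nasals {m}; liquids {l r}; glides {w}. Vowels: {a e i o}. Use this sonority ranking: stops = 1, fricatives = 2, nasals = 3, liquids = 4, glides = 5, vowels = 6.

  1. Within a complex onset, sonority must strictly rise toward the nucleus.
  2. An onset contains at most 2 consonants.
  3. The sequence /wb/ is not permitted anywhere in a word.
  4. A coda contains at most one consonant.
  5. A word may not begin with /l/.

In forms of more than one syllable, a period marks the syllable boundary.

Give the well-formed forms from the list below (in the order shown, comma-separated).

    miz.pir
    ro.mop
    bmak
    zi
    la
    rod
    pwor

miz.pir, ro.mop, bmak, zi, rod, pwor

miz.pir — σ1 onset /m/, coda /z/ ok; σ2 onset /p/, coda /r/ ok → well-formed
ro.mop — σ1 onset /r/, coda /∅/ ok; σ2 onset /m/, coda /p/ ok → well-formed
bmak — σ1 onset /bm/ (1→3 rises), coda /k/ ok → well-formed
zi — σ1 onset /z/, coda /∅/ ok → well-formed
la — violates constraint 5: word begins with /l/ → ill-formed
rod — σ1 onset /r/, coda /d/ ok → well-formed
pwor — σ1 onset /pw/ (1→5 rises), coda /r/ ok → well-formed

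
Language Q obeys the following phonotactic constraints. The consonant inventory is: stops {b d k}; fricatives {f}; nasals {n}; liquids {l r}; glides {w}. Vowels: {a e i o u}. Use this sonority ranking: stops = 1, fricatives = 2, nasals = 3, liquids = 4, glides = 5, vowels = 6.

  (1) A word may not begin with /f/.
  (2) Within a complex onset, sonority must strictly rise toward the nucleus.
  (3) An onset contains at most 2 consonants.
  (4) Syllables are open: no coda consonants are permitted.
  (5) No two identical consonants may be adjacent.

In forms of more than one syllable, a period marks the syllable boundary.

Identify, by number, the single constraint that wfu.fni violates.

2

wfu.fni: syllable 1 onset /wf/: /w/ (glide, 5) → /f/ (fricative, 2) does not rise.
This is a violation of constraint 2: "Within a complex onset, sonority must strictly rise toward the nucleus."
The remaining constraints (1, 3, 4, 5) are satisfied.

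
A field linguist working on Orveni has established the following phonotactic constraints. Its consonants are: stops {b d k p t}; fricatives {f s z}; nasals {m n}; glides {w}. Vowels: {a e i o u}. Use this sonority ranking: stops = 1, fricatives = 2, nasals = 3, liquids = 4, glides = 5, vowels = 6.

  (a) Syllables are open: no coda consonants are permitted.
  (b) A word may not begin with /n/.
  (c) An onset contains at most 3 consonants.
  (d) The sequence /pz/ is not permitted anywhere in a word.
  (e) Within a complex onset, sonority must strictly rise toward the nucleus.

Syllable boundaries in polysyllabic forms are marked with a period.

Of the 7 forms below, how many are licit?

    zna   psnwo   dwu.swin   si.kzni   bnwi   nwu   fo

4

zna — σ1 onset /zn/ (2→3 rises), coda /∅/ ok → licit
psnwo — violates constraint (c): syllable 1 onset /psnw/ has 4 consonants (> 3) → illicit
dwu.swin — violates constraint (a): syllable 2 coda /n/ has 1 consonant (> 0) → illicit
si.kzni — σ1 onset /s/, coda /∅/ ok; σ2 onset /kzn/ (1→2→3 rises), coda /∅/ ok → licit
bnwi — σ1 onset /bnw/ (1→3→5 rises), coda /∅/ ok → licit
nwu — violates constraint (b): word begins with /n/ → illicit
fo — σ1 onset /f/, coda /∅/ ok → licit
Licit: zna, si.kzni, bnwi, fo → 4.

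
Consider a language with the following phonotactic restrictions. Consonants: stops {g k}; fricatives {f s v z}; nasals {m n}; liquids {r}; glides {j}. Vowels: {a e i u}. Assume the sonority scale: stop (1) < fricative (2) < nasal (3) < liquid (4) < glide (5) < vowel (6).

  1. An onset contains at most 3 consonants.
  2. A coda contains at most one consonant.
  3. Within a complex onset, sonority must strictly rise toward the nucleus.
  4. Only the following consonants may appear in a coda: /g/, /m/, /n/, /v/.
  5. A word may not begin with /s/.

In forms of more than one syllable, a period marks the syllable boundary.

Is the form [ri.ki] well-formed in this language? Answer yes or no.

yes

[ri.ki] — σ1 onset /r/, coda /∅/ ok; σ2 onset /k/, coda /∅/ ok → well-formed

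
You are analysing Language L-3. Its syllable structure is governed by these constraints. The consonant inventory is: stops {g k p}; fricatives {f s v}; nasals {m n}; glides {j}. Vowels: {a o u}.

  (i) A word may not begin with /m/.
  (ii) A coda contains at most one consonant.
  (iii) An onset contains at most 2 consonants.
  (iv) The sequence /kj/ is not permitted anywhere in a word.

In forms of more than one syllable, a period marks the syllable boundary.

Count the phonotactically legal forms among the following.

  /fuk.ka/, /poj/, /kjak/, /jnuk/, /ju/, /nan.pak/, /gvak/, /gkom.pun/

7

/fuk.ka/ — σ1 onset /f/, coda /k/ ok; σ2 onset /k/, coda /∅/ ok → phonotactically legal
/poj/ — σ1 onset /p/, coda /j/ ok → phonotactically legal
/kjak/ — violates constraint (iv): contains banned sequence /kj/ → phonotactically illegal
/jnuk/ — σ1 onset /jn/ (2C), coda /k/ ok → phonotactically legal
/ju/ — σ1 onset /j/, coda /∅/ ok → phonotactically legal
/nan.pak/ — σ1 onset /n/, coda /n/ ok; σ2 onset /p/, coda /k/ ok → phonotactically legal
/gvak/ — σ1 onset /gv/ (2C), coda /k/ ok → phonotactically legal
/gkom.pun/ — σ1 onset /gk/ (2C), coda /m/ ok; σ2 onset /p/, coda /n/ ok → phonotactically legal
Phonotactically legal: /fuk.ka/, /poj/, /jnuk/, /ju/, /nan.pak/, /gvak/, /gkom.pun/ → 7.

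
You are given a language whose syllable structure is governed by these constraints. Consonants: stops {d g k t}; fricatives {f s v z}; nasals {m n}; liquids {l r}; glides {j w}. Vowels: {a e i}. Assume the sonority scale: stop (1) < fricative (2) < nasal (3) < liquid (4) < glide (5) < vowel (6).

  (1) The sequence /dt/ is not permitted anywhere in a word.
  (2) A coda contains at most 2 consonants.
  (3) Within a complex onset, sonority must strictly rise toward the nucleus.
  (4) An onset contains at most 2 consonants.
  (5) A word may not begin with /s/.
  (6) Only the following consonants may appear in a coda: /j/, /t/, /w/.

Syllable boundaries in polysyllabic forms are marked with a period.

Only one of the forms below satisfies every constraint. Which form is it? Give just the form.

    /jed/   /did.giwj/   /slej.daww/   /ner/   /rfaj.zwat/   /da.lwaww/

/da.lwaww/

/jed/ — violates constraint 6: syllable 1 coda contains /d/, which is not a licensed coda consonant → illicit
/did.giwj/ — violates constraint 6: syllable 1 coda contains /d/, which is not a licensed coda consonant → illicit
/slej.daww/ — violates constraint 5: word begins with /s/ → illicit
/ner/ — violates constraint 6: syllable 1 coda contains /r/, which is not a licensed coda consonant → illicit
/rfaj.zwat/ — violates constraint 3: syllable 1 onset /rf/: /r/ (liquid, 4) → /f/ (fricative, 2) does not rise → illicit
/da.lwaww/ — σ1 onset /d/, coda /∅/ ok; σ2 onset /lw/ (4→5 rises), coda /ww/ (2C) ok → licit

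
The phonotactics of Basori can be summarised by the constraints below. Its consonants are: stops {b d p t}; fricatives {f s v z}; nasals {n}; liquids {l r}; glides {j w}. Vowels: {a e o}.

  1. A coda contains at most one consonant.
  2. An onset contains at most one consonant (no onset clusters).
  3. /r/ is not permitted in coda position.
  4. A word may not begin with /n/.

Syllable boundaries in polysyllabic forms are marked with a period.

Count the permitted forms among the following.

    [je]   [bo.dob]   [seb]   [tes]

[je] — σ1 onset /j/, coda /∅/ ok → permitted
[bo.dob] — σ1 onset /b/, coda /∅/ ok; σ2 onset /d/, coda /b/ ok → permitted
[seb] — σ1 onset /s/, coda /b/ ok → permitted
[tes] — σ1 onset /t/, coda /s/ ok → permitted
Permitted: [je], [bo.dob], [seb], [tes] → 4.

4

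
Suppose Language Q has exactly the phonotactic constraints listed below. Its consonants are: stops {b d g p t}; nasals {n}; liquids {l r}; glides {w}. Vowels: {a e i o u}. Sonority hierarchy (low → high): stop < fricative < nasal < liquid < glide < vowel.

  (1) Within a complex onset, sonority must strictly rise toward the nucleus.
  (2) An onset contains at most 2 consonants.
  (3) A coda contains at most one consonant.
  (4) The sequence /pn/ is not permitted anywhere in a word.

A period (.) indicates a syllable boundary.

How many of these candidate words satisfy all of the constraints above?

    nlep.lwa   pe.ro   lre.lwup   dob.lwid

nlep.lwa — σ1 onset /nl/ (3→4 rises), coda /p/ ok; σ2 onset /lw/ (4→5 rises), coda /∅/ ok → well-formed
pe.ro — σ1 onset /p/, coda /∅/ ok; σ2 onset /r/, coda /∅/ ok → well-formed
lre.lwup — violates constraint 1: syllable 1 onset /lr/: /l/ (liquid, 4) → /r/ (liquid, 4) does not rise → ill-formed
dob.lwid — σ1 onset /d/, coda /b/ ok; σ2 onset /lw/ (4→5 rises), coda /d/ ok → well-formed
Well-formed: nlep.lwa, pe.ro, dob.lwid → 3.

3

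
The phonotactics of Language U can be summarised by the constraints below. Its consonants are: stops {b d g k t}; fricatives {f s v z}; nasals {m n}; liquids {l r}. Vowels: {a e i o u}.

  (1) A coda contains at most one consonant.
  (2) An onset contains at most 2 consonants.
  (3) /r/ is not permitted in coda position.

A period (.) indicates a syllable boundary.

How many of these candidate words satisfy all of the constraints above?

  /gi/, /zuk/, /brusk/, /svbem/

2

/gi/ — σ1 onset /g/, coda /∅/ ok → licit
/zuk/ — σ1 onset /z/, coda /k/ ok → licit
/brusk/ — violates constraint 1: syllable 1 coda /sk/ has 2 consonants (> 1) → illicit
/svbem/ — violates constraint 2: syllable 1 onset /svb/ has 3 consonants (> 2) → illicit
Licit: /gi/, /zuk/ → 2.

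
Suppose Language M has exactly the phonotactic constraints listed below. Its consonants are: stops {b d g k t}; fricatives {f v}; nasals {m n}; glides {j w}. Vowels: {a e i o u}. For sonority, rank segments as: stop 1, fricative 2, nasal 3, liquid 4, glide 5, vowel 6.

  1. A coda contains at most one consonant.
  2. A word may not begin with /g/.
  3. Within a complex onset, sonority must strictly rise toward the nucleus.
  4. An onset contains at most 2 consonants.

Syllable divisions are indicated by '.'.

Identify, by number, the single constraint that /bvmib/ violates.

/bvmib/: syllable 1 onset /bvm/ has 3 consonants (> 2).
This is a violation of constraint 4: "An onset contains at most 2 consonants."
The remaining constraints (1, 2, 3) are satisfied.

4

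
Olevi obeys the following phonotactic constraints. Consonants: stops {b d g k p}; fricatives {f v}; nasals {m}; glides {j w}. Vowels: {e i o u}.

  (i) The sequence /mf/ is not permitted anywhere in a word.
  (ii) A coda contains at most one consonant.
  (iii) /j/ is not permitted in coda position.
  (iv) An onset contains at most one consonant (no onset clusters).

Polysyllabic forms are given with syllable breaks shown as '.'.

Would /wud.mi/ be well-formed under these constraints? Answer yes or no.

yes

/wud.mi/ — σ1 onset /w/, coda /d/ ok; σ2 onset /m/, coda /∅/ ok → well-formed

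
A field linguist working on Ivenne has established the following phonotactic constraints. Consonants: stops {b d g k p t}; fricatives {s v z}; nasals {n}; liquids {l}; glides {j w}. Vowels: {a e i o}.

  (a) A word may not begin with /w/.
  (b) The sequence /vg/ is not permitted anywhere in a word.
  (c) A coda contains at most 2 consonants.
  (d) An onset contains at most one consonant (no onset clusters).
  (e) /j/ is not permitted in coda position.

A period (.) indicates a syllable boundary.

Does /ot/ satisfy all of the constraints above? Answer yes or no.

/ot/ — σ1 onset /∅/, coda /t/ ok → permitted

yes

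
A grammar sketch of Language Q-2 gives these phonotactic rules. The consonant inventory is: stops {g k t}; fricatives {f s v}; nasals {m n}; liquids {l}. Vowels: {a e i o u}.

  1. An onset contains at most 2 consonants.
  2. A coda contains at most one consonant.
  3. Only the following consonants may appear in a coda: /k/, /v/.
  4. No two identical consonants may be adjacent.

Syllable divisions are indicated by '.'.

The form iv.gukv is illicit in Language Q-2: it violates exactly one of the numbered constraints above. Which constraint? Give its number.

iv.gukv: syllable 2 coda /kv/ has 2 consonants (> 1).
This is a violation of constraint 2: "A coda contains at most one consonant."
The remaining constraints (1, 3, 4) are satisfied.

2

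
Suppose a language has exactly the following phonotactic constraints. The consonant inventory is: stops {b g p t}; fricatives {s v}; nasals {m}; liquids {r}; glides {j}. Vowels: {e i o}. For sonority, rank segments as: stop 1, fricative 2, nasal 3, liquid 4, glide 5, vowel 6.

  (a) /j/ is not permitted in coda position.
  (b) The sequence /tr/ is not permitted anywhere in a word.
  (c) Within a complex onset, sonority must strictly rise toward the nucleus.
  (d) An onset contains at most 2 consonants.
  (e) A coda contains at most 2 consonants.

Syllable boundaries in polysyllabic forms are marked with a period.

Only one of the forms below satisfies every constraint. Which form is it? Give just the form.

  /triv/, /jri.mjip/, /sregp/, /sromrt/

/sregp/

/triv/ — violates constraint (b): contains banned sequence /tr/ → illicit
/jri.mjip/ — violates constraint (c): syllable 1 onset /jr/: /j/ (glide, 5) → /r/ (liquid, 4) does not rise → illicit
/sregp/ — σ1 onset /sr/ (2→4 rises), coda /gp/ (2C) ok → licit
/sromrt/ — violates constraint (e): syllable 1 coda /mrt/ has 3 consonants (> 2) → illicit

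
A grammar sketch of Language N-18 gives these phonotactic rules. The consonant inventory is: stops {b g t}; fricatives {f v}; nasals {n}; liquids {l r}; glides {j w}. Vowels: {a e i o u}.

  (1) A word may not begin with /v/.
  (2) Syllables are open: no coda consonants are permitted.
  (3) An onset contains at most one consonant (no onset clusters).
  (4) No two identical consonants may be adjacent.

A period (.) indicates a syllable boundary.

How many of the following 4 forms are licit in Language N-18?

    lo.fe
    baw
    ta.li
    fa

lo.fe — σ1 onset /l/, coda /∅/ ok; σ2 onset /f/, coda /∅/ ok → licit
baw — violates constraint 2: syllable 1 coda /w/ has 1 consonant (> 0) → illicit
ta.li — σ1 onset /t/, coda /∅/ ok; σ2 onset /l/, coda /∅/ ok → licit
fa — σ1 onset /f/, coda /∅/ ok → licit
Licit: lo.fe, ta.li, fa → 3.

3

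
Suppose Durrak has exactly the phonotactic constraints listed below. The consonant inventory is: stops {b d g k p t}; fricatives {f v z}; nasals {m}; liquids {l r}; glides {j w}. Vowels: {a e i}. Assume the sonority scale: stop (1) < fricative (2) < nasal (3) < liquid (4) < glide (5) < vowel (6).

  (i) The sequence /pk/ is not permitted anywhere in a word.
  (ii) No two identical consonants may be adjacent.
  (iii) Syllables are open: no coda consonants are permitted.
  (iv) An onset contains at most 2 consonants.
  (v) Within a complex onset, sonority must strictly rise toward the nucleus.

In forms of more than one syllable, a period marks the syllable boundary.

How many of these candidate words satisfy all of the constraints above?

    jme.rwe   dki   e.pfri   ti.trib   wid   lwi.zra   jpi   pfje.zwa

1

jme.rwe — violates constraint (v): syllable 1 onset /jm/: /j/ (glide, 5) → /m/ (nasal, 3) does not rise → illicit
dki — violates constraint (v): syllable 1 onset /dk/: /d/ (stop, 1) → /k/ (stop, 1) does not rise → illicit
e.pfri — violates constraint (iv): syllable 2 onset /pfr/ has 3 consonants (> 2) → illicit
ti.trib — violates constraint (iii): syllable 2 coda /b/ has 1 consonant (> 0) → illicit
wid — violates constraint (iii): syllable 1 coda /d/ has 1 consonant (> 0) → illicit
lwi.zra — σ1 onset /lw/ (4→5 rises), coda /∅/ ok; σ2 onset /zr/ (2→4 rises), coda /∅/ ok → licit
jpi — violates constraint (v): syllable 1 onset /jp/: /j/ (glide, 5) → /p/ (stop, 1) does not rise → illicit
pfje.zwa — violates constraint (iv): syllable 1 onset /pfj/ has 3 consonants (> 2) → illicit
Licit: lwi.zra → 1.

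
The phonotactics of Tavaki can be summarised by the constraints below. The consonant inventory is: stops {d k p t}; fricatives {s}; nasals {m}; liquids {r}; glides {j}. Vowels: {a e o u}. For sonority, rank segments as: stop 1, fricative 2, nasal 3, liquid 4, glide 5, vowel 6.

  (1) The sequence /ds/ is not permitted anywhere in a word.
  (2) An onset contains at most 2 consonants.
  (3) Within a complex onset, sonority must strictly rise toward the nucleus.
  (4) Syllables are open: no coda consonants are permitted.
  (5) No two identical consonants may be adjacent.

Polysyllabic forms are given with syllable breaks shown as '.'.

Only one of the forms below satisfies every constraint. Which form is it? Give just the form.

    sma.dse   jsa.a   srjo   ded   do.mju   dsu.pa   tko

do.mju

sma.dse — violates constraint 1: contains banned sequence /ds/ → phonotactically illegal
jsa.a — violates constraint 3: syllable 1 onset /js/: /j/ (glide, 5) → /s/ (fricative, 2) does not rise → phonotactically illegal
srjo — violates constraint 2: syllable 1 onset /srj/ has 3 consonants (> 2) → phonotactically illegal
ded — violates constraint 4: syllable 1 coda /d/ has 1 consonant (> 0) → phonotactically illegal
do.mju — σ1 onset /d/, coda /∅/ ok; σ2 onset /mj/ (3→5 rises), coda /∅/ ok → phonotactically legal
dsu.pa — violates constraint 1: contains banned sequence /ds/ → phonotactically illegal
tko — violates constraint 3: syllable 1 onset /tk/: /t/ (stop, 1) → /k/ (stop, 1) does not rise → phonotactically illegal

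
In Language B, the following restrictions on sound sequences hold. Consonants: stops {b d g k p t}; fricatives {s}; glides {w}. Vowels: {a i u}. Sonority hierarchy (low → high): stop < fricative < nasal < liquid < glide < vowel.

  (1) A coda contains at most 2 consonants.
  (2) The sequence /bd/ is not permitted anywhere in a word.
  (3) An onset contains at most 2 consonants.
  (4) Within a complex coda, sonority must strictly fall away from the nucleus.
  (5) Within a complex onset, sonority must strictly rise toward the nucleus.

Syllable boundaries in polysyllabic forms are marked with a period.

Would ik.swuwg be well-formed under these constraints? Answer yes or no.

ik.swuwg — σ1 onset /∅/, coda /k/ ok; σ2 onset /sw/ (2→5 rises), coda /wg/ (5→1 falls) ok → well-formed

yes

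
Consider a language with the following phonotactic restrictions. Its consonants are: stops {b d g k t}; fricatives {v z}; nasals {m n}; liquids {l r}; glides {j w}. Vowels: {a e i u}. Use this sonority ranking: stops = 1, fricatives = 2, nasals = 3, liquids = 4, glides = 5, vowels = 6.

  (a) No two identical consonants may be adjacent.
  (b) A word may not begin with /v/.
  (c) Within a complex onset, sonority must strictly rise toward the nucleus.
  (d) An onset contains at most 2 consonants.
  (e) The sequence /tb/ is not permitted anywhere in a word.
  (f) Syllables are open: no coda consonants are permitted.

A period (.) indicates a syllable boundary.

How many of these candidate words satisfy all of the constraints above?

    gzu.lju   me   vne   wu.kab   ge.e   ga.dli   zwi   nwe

6

gzu.lju — σ1 onset /gz/ (1→2 rises), coda /∅/ ok; σ2 onset /lj/ (4→5 rises), coda /∅/ ok → well-formed
me — σ1 onset /m/, coda /∅/ ok → well-formed
vne — violates constraint (b): word begins with /v/ → ill-formed
wu.kab — violates constraint (f): syllable 2 coda /b/ has 1 consonant (> 0) → ill-formed
ge.e — σ1 onset /g/, coda /∅/ ok; σ2 onset /∅/, coda /∅/ ok → well-formed
ga.dli — σ1 onset /g/, coda /∅/ ok; σ2 onset /dl/ (1→4 rises), coda /∅/ ok → well-formed
zwi — σ1 onset /zw/ (2→5 rises), coda /∅/ ok → well-formed
nwe — σ1 onset /nw/ (3→5 rises), coda /∅/ ok → well-formed
Well-formed: gzu.lju, me, ge.e, ga.dli, zwi, nwe → 6.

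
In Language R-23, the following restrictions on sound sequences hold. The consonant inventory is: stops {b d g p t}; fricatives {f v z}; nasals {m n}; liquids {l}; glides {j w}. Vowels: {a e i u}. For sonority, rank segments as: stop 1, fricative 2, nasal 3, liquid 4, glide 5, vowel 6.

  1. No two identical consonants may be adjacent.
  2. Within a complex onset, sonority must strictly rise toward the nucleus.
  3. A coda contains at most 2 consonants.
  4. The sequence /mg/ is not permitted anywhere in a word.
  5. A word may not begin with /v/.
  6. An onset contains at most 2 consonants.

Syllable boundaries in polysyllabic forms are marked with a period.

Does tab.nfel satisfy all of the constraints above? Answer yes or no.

no

tab.nfel — violates constraint 2: syllable 2 onset /nf/: /n/ (nasal, 3) → /f/ (fricative, 2) does not rise → ill-formed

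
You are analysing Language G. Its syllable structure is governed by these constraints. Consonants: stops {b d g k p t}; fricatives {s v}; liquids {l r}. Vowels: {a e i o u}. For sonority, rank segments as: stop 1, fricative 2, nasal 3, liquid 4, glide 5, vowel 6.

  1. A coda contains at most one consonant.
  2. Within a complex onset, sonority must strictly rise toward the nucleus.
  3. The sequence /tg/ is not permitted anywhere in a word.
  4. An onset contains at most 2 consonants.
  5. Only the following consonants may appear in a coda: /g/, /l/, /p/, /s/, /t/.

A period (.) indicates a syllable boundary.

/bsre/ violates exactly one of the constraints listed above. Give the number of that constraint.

4

/bsre/: syllable 1 onset /bsr/ has 3 consonants (> 2).
This is a violation of constraint 4: "An onset contains at most 2 consonants."
The remaining constraints (1, 2, 3, 5) are satisfied.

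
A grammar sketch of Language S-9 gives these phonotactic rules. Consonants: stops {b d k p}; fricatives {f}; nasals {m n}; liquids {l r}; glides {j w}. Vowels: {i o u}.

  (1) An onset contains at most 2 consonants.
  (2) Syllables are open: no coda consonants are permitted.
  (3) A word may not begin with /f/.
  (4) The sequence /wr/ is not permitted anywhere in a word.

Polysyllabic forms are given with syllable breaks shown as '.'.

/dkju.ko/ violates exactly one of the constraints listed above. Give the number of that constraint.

1

/dkju.ko/: syllable 1 onset /dkj/ has 3 consonants (> 2).
This is a violation of constraint 1: "An onset contains at most 2 consonants."
The remaining constraints (2, 3, 4) are satisfied.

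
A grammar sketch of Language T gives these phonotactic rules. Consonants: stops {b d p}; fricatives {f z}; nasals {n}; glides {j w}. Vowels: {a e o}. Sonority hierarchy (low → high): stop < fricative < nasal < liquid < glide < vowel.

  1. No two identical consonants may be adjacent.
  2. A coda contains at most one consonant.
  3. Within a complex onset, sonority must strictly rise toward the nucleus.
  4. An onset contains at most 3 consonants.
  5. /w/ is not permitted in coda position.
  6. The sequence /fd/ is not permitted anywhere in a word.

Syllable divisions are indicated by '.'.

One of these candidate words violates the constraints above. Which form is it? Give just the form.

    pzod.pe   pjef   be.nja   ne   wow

wow

pzod.pe — σ1 onset /pz/ (1→2 rises), coda /d/ ok; σ2 onset /p/, coda /∅/ ok → phonotactically legal
pjef — σ1 onset /pj/ (1→5 rises), coda /f/ ok → phonotactically legal
be.nja — σ1 onset /b/, coda /∅/ ok; σ2 onset /nj/ (3→5 rises), coda /∅/ ok → phonotactically legal
ne — σ1 onset /n/, coda /∅/ ok → phonotactically legal
wow — violates constraint 5: syllable 1 coda contains /w/ → phonotactically illegal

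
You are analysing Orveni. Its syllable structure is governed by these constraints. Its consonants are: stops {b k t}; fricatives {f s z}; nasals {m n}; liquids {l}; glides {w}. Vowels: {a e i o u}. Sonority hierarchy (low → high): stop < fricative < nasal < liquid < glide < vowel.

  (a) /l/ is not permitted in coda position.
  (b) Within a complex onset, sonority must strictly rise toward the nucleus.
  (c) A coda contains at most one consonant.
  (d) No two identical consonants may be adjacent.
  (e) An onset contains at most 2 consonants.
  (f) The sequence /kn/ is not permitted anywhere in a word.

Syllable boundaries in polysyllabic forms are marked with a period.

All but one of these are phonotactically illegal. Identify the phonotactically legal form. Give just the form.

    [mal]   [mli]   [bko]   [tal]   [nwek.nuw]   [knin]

[mal] — violates constraint (a): syllable 1 coda contains /l/ → phonotactically illegal
[mli] — σ1 onset /ml/ (3→4 rises), coda /∅/ ok → phonotactically legal
[bko] — violates constraint (b): syllable 1 onset /bk/: /b/ (stop, 1) → /k/ (stop, 1) does not rise → phonotactically illegal
[tal] — violates constraint (a): syllable 1 coda contains /l/ → phonotactically illegal
[nwek.nuw] — violates constraint (f): contains banned sequence /kn/ → phonotactically illegal
[knin] — violates constraint (f): contains banned sequence /kn/ → phonotactically illegal

[mli]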